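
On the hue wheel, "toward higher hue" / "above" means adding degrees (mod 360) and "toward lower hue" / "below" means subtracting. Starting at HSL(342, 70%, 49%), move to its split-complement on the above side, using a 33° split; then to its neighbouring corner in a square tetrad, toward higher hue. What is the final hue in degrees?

285°

split-comp 33° ↑ +213°: 342 + 213 = 555 → 555 − 360 = 195°
square ↑ +90°: 195 + 90 = 285°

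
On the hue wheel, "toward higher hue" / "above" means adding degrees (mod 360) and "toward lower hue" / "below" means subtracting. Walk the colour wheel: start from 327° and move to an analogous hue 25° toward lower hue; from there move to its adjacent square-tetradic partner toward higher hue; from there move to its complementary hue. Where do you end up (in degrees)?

212°

327 − 25 = 302°   (analog 25° ↓)
302 + 90 = 392 → 392 − 360 = 32°   (square ↑)
32 + 180 = 212°   (complement)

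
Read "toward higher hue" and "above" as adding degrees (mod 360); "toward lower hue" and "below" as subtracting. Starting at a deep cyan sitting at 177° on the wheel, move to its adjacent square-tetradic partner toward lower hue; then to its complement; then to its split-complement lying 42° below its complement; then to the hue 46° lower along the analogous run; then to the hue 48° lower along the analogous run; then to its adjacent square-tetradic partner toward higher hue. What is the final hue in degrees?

41°

−90° (square ↓): 177 − 90 = 87°
+180° (complement): 87 + 180 = 267°
+138° (split-comp 42° ↓): 267 + 138 = 405 → 405 − 360 = 45°
−46° (analog 46° ↓): 45 − 46 = -1 → -1 + 360 = 359°
−48° (analog 48° ↓): 359 − 48 = 311°
+90° (square ↑): 311 + 90 = 401 → 401 − 360 = 41°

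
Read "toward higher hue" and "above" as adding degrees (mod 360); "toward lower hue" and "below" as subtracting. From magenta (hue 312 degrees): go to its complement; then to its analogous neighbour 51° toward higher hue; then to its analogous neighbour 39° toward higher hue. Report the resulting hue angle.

312 + 180 = 492 → 492 − 360 = 132°   (complement)
132 + 51 = 183°   (analog 51° ↑)
183 + 39 = 222°   (analog 39° ↑)

222°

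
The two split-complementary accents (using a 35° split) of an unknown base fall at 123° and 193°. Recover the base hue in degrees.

The accents sit 35° either side of the complement, so the complement is their short-arc midpoint on the wheel.
Short-arc midpoint of 123° and 193°: 158°.
Base is 180° from the complement: 158 − 180 = -22 → -22 + 360 = 338°

338°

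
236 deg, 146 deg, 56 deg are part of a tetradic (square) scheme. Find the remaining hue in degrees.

326°

A square tetradic scheme places four hues every 90°.
The full set through 56° is {56°, 146°, 236°, 326°}.
Given {56°, 146°, 236°}, the missing hue is 326°.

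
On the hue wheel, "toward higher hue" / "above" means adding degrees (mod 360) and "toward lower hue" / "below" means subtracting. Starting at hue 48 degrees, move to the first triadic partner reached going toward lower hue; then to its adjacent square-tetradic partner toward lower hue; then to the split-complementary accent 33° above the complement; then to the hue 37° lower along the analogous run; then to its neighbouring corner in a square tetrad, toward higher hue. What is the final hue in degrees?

triadic ↓ −120°: 48 − 120 = -72 → -72 + 360 = 288°
square ↓ −90°: 288 − 90 = 198°
split-comp 33° ↑ +213°: 198 + 213 = 411 → 411 − 360 = 51°
analog 37° ↓ −37°: 51 − 37 = 14°
square ↑ +90°: 14 + 90 = 104°

104°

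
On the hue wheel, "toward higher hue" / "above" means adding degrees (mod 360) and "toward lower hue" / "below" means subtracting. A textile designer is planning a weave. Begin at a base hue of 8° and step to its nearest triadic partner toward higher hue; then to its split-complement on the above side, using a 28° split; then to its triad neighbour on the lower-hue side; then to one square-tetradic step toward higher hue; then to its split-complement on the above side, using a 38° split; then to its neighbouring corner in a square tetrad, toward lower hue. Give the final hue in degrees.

74°

8 + 120 = 128°   (triadic ↑)
128 + 208 = 336°   (split-comp 28° ↑)
336 − 120 = 216°   (triadic ↓)
216 + 90 = 306°   (square ↑)
306 + 218 = 524 → 524 − 360 = 164°   (split-comp 38° ↑)
164 − 90 = 74°   (square ↓)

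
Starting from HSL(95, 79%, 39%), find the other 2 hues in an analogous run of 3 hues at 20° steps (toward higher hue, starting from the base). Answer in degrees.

115° and 135°

Analogous hues sit every 20° along the wheel.
95 + 20 = 115°
95 + 40 = 135°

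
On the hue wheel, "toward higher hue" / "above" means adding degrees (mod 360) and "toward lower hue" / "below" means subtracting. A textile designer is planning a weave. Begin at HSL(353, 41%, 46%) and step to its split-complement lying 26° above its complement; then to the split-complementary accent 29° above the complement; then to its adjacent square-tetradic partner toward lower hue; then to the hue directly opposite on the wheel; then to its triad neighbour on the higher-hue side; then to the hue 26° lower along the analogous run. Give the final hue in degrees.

232°

353 + 206 = 559 → 559 − 360 = 199°   (split-comp 26° ↑)
199 + 209 = 408 → 408 − 360 = 48°   (split-comp 29° ↑)
48 − 90 = -42 → -42 + 360 = 318°   (square ↓)
318 + 180 = 498 → 498 − 360 = 138°   (complement)
138 + 120 = 258°   (triadic ↑)
258 − 26 = 232°   (analog 26° ↓)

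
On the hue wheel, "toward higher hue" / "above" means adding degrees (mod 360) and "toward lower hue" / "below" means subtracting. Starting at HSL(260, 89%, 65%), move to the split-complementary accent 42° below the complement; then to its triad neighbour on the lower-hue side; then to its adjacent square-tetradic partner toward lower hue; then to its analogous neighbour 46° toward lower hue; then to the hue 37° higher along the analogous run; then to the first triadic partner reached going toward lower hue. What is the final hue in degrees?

59°

split-comp 42° ↓ +138°: 260 + 138 = 398 → 398 − 360 = 38°
triadic ↓ −120°: 38 − 120 = -82 → -82 + 360 = 278°
square ↓ −90°: 278 − 90 = 188°
analog 46° ↓ −46°: 188 − 46 = 142°
analog 37° ↑ +37°: 142 + 37 = 179°
triadic ↓ −120°: 179 − 120 = 59°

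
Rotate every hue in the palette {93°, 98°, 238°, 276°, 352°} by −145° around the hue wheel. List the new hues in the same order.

93 − 145 = -52 → -52 + 360 = 308°
98 − 145 = -47 → -47 + 360 = 313°
238 − 145 = 93°
276 − 145 = 131°
352 − 145 = 207°

308°, 313°, 93°, 131°, 207°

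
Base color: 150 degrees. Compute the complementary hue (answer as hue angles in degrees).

The complement sits 180° across the wheel.
150 + 180 = 330°

330°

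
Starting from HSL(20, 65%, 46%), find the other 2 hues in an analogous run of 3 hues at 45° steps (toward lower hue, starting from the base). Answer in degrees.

335° and 290°

20 − 45 = -25 → -25 + 360 = 335°
20 − 90 = -70 → -70 + 360 = 290°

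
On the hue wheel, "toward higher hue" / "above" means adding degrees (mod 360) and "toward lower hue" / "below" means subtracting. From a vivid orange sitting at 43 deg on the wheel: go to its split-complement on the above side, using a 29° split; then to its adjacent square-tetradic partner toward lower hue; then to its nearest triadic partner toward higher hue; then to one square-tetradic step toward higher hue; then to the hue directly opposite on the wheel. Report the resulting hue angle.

192°

split-comp 29° ↑ +209°: 43 + 209 = 252°
square ↓ −90°: 252 − 90 = 162°
triadic ↑ +120°: 162 + 120 = 282°
square ↑ +90°: 282 + 90 = 372 → 372 − 360 = 12°
complement +180°: 12 + 180 = 192°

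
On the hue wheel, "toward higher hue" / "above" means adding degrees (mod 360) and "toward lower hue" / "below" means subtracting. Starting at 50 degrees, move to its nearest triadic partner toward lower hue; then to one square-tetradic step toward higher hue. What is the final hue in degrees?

50 − 120 = -70 → -70 + 360 = 290°   (triadic ↓)
290 + 90 = 380 → 380 − 360 = 20°   (square ↑)

20°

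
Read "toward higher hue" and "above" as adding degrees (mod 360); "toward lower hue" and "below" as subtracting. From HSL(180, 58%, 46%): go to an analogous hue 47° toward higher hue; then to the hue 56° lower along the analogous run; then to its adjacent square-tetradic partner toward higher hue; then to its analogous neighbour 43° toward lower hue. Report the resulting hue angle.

analog 47° ↑ +47°: 180 + 47 = 227°
analog 56° ↓ −56°: 227 − 56 = 171°
square ↑ +90°: 171 + 90 = 261°
analog 43° ↓ −43°: 261 − 43 = 218°

218°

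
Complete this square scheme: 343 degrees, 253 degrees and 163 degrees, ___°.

A square tetradic scheme places four hues every 90°.
The full set through 163° is {73°, 163°, 253°, 343°}.
Given {163°, 253°, 343°}, the missing hue is 73°.

73°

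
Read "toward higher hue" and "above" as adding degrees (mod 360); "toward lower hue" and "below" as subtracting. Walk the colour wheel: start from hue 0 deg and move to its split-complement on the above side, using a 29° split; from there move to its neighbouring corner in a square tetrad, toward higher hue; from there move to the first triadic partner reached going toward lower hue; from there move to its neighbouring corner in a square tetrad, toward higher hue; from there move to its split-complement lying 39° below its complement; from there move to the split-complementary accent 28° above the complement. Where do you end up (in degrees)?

split-comp 29° ↑ +209°: 0 + 209 = 209°
square ↑ +90°: 209 + 90 = 299°
triadic ↓ −120°: 299 − 120 = 179°
square ↑ +90°: 179 + 90 = 269°
split-comp 39° ↓ +141°: 269 + 141 = 410 → 410 − 360 = 50°
split-comp 28° ↑ +208°: 50 + 208 = 258°

258°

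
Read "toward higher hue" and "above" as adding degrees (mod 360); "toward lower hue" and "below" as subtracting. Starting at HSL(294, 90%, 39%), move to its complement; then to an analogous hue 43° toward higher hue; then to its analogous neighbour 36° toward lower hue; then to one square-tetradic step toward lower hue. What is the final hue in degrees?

complement +180°: 294 + 180 = 474 → 474 − 360 = 114°
analog 43° ↑ +43°: 114 + 43 = 157°
analog 36° ↓ −36°: 157 − 36 = 121°
square ↓ −90°: 121 − 90 = 31°

31°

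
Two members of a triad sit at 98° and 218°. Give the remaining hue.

A triad spaces three hues 120° apart.
The full set is {98°, 218°, 338°}.

338°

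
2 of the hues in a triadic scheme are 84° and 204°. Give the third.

A triad places three hues 120° apart.
The full set through 84° is {84°, 204°, 324°}.
Given {84°, 204°}, the missing hue is 324°.

324°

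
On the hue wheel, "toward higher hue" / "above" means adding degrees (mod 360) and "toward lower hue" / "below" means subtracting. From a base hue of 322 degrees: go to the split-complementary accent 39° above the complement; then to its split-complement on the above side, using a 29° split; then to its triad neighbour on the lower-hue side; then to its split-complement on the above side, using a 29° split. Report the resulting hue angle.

+219° (split-comp 39° ↑): 322 + 219 = 541 → 541 − 360 = 181°
+209° (split-comp 29° ↑): 181 + 209 = 390 → 390 − 360 = 30°
−120° (triadic ↓): 30 − 120 = -90 → -90 + 360 = 270°
+209° (split-comp 29° ↑): 270 + 209 = 479 → 479 − 360 = 119°

119°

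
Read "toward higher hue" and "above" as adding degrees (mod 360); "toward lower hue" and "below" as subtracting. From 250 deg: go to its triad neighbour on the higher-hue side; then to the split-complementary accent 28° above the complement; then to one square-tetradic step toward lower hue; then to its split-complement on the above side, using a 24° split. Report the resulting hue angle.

+120° (triadic ↑): 250 + 120 = 370 → 370 − 360 = 10°
+208° (split-comp 28° ↑): 10 + 208 = 218°
−90° (square ↓): 218 − 90 = 128°
+204° (split-comp 24° ↑): 128 + 204 = 332°

332°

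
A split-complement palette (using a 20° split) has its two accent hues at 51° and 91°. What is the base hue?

The accents sit 20° either side of the complement, so the complement is their short-arc midpoint on the wheel.
Short-arc midpoint of 51° and 91°: 71°.
Base is 180° from the complement: 71 − 180 = -109 → -109 + 360 = 251°

251°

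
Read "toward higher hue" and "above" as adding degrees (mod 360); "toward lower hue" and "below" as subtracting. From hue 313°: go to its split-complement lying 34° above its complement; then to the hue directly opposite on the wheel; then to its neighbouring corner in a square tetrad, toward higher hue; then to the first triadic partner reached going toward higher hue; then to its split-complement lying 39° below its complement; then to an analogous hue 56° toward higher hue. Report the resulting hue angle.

34°

+214° (split-comp 34° ↑): 313 + 214 = 527 → 527 − 360 = 167°
+180° (complement): 167 + 180 = 347°
+90° (square ↑): 347 + 90 = 437 → 437 − 360 = 77°
+120° (triadic ↑): 77 + 120 = 197°
+141° (split-comp 39° ↓): 197 + 141 = 338°
+56° (analog 56° ↑): 338 + 56 = 394 → 394 − 360 = 34°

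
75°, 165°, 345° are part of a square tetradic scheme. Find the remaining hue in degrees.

255°

A square tetradic scheme places four hues every 90°.
The full set through 75° is {75°, 165°, 255°, 345°}.
Given {75°, 165°, 345°}, the missing hue is 255°.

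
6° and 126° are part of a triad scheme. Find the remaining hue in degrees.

246°

A triad places three hues 120° apart.
The full set through 6° is {6°, 126°, 246°}.
Given {6°, 126°}, the missing hue is 246°.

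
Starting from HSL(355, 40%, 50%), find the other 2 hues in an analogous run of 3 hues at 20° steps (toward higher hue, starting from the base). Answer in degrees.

Analogous hues sit every 20° along the wheel.
355 + 20 = 375 → 375 − 360 = 15°
355 + 40 = 395 → 395 − 360 = 35°

15° and 35°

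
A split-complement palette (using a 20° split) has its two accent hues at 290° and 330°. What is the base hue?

The accents sit 20° either side of the complement, so the complement is their short-arc midpoint on the wheel.
Short-arc midpoint of 290° and 330°: 310°.
Base is 180° from the complement: 310 − 180 = 130°

130°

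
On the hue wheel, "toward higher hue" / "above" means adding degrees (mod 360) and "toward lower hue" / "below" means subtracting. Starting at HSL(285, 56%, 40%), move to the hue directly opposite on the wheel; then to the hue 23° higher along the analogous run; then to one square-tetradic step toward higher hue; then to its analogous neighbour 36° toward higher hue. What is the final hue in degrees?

254°

285 + 180 = 465 → 465 − 360 = 105°   (complement)
105 + 23 = 128°   (analog 23° ↑)
128 + 90 = 218°   (square ↑)
218 + 36 = 254°   (analog 36° ↑)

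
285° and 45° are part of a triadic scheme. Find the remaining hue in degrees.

165°

A triad places three hues 120° apart.
The full set through 45° is {45°, 165°, 285°}.
Given {45°, 285°}, the missing hue is 165°.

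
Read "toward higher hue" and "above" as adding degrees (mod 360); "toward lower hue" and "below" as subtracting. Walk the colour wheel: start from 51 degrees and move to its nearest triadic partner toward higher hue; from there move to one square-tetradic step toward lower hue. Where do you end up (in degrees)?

81°

+120° (triadic ↑): 51 + 120 = 171°
−90° (square ↓): 171 − 90 = 81°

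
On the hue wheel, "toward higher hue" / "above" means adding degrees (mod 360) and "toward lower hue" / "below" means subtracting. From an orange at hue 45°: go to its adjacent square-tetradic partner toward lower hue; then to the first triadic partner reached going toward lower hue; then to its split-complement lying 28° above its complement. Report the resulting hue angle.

43°

square ↓ −90°: 45 − 90 = -45 → -45 + 360 = 315°
triadic ↓ −120°: 315 − 120 = 195°
split-comp 28° ↑ +208°: 195 + 208 = 403 → 403 − 360 = 43°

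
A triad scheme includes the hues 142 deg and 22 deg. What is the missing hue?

A triad places three hues 120° apart.
The full set through 22° is {22°, 142°, 262°}.
Given {22°, 142°}, the missing hue is 262°.

262°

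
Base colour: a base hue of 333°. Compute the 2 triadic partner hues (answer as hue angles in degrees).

A triad places three hues 120° apart.
333 + 120 = 453 → 453 − 360 = 93°
333 + 240 = 573 → 573 − 360 = 213°

93° and 213°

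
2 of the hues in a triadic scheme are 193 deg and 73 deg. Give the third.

A triad places three hues 120° apart.
The full set through 73° is {73°, 193°, 313°}.
Given {73°, 193°}, the missing hue is 313°.

313°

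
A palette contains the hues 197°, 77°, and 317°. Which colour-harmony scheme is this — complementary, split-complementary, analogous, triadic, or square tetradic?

Sort the hues: 77°, 197°, 317°.
Successive gaps around the wheel: 120°, 120°, 120°.
Three hues equally spaced 120° apart form a triad.

triadic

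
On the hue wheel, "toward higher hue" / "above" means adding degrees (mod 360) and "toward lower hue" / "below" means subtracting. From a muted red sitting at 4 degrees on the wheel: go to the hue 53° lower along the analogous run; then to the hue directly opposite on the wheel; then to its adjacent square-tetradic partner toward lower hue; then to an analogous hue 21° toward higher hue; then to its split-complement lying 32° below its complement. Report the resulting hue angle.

210°

analog 53° ↓ −53°: 4 − 53 = -49 → -49 + 360 = 311°
complement +180°: 311 + 180 = 491 → 491 − 360 = 131°
square ↓ −90°: 131 − 90 = 41°
analog 21° ↑ +21°: 41 + 21 = 62°
split-comp 32° ↓ +148°: 62 + 148 = 210°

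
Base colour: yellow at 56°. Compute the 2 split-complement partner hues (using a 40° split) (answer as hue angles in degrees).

196° and 276°

Split-complementary hues sit 40° either side of the complement.
Complement of 56°: 56 + 180 = 236°
236 − 40 = 196°
236 + 40 = 276°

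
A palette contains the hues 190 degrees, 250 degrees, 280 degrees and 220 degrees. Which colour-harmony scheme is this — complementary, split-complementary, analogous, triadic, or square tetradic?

Sort the hues: 190°, 220°, 250°, 280°.
Successive gaps around the wheel: 30°, 30°, 30°, 270°.
A run of hues at equal small steps (30°) with one large closing gap is an analogous group.

analogous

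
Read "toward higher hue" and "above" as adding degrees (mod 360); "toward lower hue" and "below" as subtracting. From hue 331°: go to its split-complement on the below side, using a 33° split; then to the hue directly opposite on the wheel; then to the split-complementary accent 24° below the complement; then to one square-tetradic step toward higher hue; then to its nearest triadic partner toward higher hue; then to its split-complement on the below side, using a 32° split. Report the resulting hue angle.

92°

+147° (split-comp 33° ↓): 331 + 147 = 478 → 478 − 360 = 118°
+180° (complement): 118 + 180 = 298°
+156° (split-comp 24° ↓): 298 + 156 = 454 → 454 − 360 = 94°
+90° (square ↑): 94 + 90 = 184°
+120° (triadic ↑): 184 + 120 = 304°
+148° (split-comp 32° ↓): 304 + 148 = 452 → 452 − 360 = 92°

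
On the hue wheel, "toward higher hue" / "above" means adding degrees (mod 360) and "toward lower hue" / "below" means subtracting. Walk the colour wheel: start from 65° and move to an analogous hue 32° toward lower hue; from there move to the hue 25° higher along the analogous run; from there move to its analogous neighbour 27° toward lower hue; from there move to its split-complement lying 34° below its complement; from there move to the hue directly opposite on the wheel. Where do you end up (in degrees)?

65 − 32 = 33°   (analog 32° ↓)
33 + 25 = 58°   (analog 25° ↑)
58 − 27 = 31°   (analog 27° ↓)
31 + 146 = 177°   (split-comp 34° ↓)
177 + 180 = 357°   (complement)

357°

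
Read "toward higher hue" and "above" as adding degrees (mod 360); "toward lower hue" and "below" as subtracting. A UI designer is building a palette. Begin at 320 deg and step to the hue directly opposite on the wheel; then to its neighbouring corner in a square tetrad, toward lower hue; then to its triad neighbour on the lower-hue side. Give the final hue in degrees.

290°

complement +180°: 320 + 180 = 500 → 500 − 360 = 140°
square ↓ −90°: 140 − 90 = 50°
triadic ↓ −120°: 50 − 120 = -70 → -70 + 360 = 290°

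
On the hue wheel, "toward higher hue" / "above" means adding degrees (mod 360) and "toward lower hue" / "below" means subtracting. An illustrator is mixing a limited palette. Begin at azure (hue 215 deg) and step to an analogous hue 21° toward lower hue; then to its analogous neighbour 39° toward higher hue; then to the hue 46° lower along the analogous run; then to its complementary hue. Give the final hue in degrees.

7°

analog 21° ↓ −21°: 215 − 21 = 194°
analog 39° ↑ +39°: 194 + 39 = 233°
analog 46° ↓ −46°: 233 − 46 = 187°
complement +180°: 187 + 180 = 367 → 367 − 360 = 7°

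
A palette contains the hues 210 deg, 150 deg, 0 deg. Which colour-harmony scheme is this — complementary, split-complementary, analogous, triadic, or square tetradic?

split-complementary

Sort the hues: 0°, 150°, 210°.
Successive gaps around the wheel: 150°, 60°, 150°.
Two 150° gaps and one 60° gap — a base hue opposite a pair of accents 30° either side of its complement — is the split-complementary pattern.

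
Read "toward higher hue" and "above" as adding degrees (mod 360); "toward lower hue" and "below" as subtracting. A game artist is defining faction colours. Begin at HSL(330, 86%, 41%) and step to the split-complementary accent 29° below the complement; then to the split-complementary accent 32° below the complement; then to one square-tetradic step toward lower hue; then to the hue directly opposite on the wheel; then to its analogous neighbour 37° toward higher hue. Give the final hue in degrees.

36°

330 + 151 = 481 → 481 − 360 = 121°   (split-comp 29° ↓)
121 + 148 = 269°   (split-comp 32° ↓)
269 − 90 = 179°   (square ↓)
179 + 180 = 359°   (complement)
359 + 37 = 396 → 396 − 360 = 36°   (analog 37° ↑)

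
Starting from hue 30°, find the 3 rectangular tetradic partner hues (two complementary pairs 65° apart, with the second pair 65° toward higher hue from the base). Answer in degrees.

95°, 210° and 275°

A rectangular tetradic uses two complementary pairs 65° apart: offsets 0°, 65°, 180°, 245°.
30 + 65 = 95°
30 + 180 = 210°
30 + 245 = 275°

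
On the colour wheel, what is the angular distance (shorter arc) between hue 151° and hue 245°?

|151 − 245| = 94.
94 ≤ 180, so the shorter arc is 94°.

94°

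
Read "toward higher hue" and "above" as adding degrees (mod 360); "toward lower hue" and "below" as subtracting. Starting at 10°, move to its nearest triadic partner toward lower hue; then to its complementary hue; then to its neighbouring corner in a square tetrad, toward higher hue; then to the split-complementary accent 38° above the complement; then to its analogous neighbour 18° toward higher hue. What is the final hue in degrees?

36°

triadic ↓ −120°: 10 − 120 = -110 → -110 + 360 = 250°
complement +180°: 250 + 180 = 430 → 430 − 360 = 70°
square ↑ +90°: 70 + 90 = 160°
split-comp 38° ↑ +218°: 160 + 218 = 378 → 378 − 360 = 18°
analog 18° ↑ +18°: 18 + 18 = 36°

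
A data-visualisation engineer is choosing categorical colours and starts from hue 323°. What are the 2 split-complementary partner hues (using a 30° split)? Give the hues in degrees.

Split-complementary hues sit 30° either side of the complement.
Complement of 323°: 323 + 180 = 503 → 503 − 360 = 143°
143 − 30 = 113°
143 + 30 = 173°

113° and 173°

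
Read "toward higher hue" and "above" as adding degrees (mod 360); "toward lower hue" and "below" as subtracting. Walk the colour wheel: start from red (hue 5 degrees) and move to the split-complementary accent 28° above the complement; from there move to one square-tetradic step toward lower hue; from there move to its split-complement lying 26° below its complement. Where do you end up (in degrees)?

277°

split-comp 28° ↑ +208°: 5 + 208 = 213°
square ↓ −90°: 213 − 90 = 123°
split-comp 26° ↓ +154°: 123 + 154 = 277°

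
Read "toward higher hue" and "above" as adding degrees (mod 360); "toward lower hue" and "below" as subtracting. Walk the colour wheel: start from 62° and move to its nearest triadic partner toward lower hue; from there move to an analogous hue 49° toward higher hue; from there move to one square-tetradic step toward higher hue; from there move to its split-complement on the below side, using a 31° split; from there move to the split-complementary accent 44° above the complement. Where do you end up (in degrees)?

triadic ↓ −120°: 62 − 120 = -58 → -58 + 360 = 302°
analog 49° ↑ +49°: 302 + 49 = 351°
square ↑ +90°: 351 + 90 = 441 → 441 − 360 = 81°
split-comp 31° ↓ +149°: 81 + 149 = 230°
split-comp 44° ↑ +224°: 230 + 224 = 454 → 454 − 360 = 94°

94°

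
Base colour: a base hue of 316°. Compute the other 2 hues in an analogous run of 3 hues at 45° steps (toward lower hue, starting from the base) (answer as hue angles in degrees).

271° and 226°

Analogous hues sit every 45° along the wheel.
316 − 45 = 271°
316 − 90 = 226°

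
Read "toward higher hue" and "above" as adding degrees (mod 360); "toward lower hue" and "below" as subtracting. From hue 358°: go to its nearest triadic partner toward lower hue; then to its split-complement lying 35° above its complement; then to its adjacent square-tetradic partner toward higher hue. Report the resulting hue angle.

358 − 120 = 238°   (triadic ↓)
238 + 215 = 453 → 453 − 360 = 93°   (split-comp 35° ↑)
93 + 90 = 183°   (square ↑)

183°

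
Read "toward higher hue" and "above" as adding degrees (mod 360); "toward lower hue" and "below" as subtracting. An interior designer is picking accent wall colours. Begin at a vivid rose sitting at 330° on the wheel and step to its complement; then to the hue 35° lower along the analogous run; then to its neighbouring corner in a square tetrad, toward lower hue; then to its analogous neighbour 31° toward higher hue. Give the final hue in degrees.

56°

+180° (complement): 330 + 180 = 510 → 510 − 360 = 150°
−35° (analog 35° ↓): 150 − 35 = 115°
−90° (square ↓): 115 − 90 = 25°
+31° (analog 31° ↑): 25 + 31 = 56°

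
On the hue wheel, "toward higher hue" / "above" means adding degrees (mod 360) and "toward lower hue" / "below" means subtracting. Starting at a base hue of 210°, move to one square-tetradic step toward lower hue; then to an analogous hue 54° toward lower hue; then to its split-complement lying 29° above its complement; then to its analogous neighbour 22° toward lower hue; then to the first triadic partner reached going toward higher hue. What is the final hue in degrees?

square ↓ −90°: 210 − 90 = 120°
analog 54° ↓ −54°: 120 − 54 = 66°
split-comp 29° ↑ +209°: 66 + 209 = 275°
analog 22° ↓ −22°: 275 − 22 = 253°
triadic ↑ +120°: 253 + 120 = 373 → 373 − 360 = 13°

13°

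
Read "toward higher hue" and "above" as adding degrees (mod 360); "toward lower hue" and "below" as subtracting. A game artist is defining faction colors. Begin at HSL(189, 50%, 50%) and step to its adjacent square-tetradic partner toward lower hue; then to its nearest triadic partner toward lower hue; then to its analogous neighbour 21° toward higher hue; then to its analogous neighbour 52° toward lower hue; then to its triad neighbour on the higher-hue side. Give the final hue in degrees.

−90° (square ↓): 189 − 90 = 99°
−120° (triadic ↓): 99 − 120 = -21 → -21 + 360 = 339°
+21° (analog 21° ↑): 339 + 21 = 360 → 360 − 360 = 0°
−52° (analog 52° ↓): 0 − 52 = -52 → -52 + 360 = 308°
+120° (triadic ↑): 308 + 120 = 428 → 428 − 360 = 68°

68°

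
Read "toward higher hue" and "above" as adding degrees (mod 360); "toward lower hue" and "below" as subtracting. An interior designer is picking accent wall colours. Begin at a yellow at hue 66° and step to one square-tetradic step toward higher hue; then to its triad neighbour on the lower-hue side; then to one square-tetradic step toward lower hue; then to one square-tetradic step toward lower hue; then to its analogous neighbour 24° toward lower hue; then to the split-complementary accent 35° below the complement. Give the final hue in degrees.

337°

66 + 90 = 156°   (square ↑)
156 − 120 = 36°   (triadic ↓)
36 − 90 = -54 → -54 + 360 = 306°   (square ↓)
306 − 90 = 216°   (square ↓)
216 − 24 = 192°   (analog 24° ↓)
192 + 145 = 337°   (split-comp 35° ↓)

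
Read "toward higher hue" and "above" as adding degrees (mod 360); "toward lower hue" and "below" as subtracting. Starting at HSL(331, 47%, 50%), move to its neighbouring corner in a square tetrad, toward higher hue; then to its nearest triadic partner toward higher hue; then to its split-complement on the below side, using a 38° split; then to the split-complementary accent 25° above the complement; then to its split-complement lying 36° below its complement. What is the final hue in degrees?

square ↑ +90°: 331 + 90 = 421 → 421 − 360 = 61°
triadic ↑ +120°: 61 + 120 = 181°
split-comp 38° ↓ +142°: 181 + 142 = 323°
split-comp 25° ↑ +205°: 323 + 205 = 528 → 528 − 360 = 168°
split-comp 36° ↓ +144°: 168 + 144 = 312°

312°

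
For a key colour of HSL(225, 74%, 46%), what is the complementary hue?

45°

The complement sits 180° across the wheel.
225 + 180 = 405 → 405 − 360 = 45°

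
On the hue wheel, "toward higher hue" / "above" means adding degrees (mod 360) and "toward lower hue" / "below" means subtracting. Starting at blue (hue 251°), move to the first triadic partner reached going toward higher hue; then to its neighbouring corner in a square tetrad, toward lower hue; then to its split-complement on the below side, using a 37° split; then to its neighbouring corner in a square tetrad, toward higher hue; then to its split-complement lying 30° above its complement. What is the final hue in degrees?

251 + 120 = 371 → 371 − 360 = 11°   (triadic ↑)
11 − 90 = -79 → -79 + 360 = 281°   (square ↓)
281 + 143 = 424 → 424 − 360 = 64°   (split-comp 37° ↓)
64 + 90 = 154°   (square ↑)
154 + 210 = 364 → 364 − 360 = 4°   (split-comp 30° ↑)

4°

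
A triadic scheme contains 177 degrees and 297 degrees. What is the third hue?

A triad spaces three hues 120° apart.
The full set is {57°, 177°, 297°}.

57°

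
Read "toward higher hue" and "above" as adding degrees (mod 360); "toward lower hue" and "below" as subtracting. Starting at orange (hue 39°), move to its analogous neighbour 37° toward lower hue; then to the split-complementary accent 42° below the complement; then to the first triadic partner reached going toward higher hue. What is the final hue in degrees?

260°

analog 37° ↓ −37°: 39 − 37 = 2°
split-comp 42° ↓ +138°: 2 + 138 = 140°
triadic ↑ +120°: 140 + 120 = 260°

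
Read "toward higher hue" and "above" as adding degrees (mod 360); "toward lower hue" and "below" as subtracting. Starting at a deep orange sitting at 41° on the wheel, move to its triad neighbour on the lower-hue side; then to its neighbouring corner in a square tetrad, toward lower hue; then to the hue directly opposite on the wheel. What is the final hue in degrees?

11°

−120° (triadic ↓): 41 − 120 = -79 → -79 + 360 = 281°
−90° (square ↓): 281 − 90 = 191°
+180° (complement): 191 + 180 = 371 → 371 − 360 = 11°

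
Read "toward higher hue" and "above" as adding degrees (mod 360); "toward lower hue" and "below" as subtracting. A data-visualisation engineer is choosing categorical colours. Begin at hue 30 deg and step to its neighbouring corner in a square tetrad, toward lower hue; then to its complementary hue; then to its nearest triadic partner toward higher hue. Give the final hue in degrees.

30 − 90 = -60 → -60 + 360 = 300°   (square ↓)
300 + 180 = 480 → 480 − 360 = 120°   (complement)
120 + 120 = 240°   (triadic ↑)

240°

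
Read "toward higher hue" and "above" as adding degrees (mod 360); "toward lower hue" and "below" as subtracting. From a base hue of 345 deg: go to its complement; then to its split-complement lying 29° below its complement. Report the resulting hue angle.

345 + 180 = 525 → 525 − 360 = 165°   (complement)
165 + 151 = 316°   (split-comp 29° ↓)

316°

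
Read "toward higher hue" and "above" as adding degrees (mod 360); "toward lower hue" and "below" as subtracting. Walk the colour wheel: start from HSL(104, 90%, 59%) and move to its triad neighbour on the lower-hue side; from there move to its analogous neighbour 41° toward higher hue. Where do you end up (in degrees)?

25°

−120° (triadic ↓): 104 − 120 = -16 → -16 + 360 = 344°
+41° (analog 41° ↑): 344 + 41 = 385 → 385 − 360 = 25°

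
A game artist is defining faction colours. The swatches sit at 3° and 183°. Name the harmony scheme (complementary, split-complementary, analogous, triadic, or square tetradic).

Sort the hues: 3°, 183°.
Successive gaps around the wheel: 180°, 180°.
Two hues 180° apart are complementary.

complementary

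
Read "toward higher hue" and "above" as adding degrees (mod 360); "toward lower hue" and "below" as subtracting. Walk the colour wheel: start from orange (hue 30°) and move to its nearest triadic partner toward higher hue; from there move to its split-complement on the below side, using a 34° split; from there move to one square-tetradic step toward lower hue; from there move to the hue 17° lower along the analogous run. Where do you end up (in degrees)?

+120° (triadic ↑): 30 + 120 = 150°
+146° (split-comp 34° ↓): 150 + 146 = 296°
−90° (square ↓): 296 − 90 = 206°
−17° (analog 17° ↓): 206 − 17 = 189°

189°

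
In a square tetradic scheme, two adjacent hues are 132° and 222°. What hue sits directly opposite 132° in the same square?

312°

A square tetradic scheme places four hues 90° apart; opposite corners are 180° apart.
132 + 180 = 312°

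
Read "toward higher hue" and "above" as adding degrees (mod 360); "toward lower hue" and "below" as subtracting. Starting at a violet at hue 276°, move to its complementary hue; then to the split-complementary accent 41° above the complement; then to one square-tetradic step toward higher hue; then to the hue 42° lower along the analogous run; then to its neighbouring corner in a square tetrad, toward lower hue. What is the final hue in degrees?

275°

complement +180°: 276 + 180 = 456 → 456 − 360 = 96°
split-comp 41° ↑ +221°: 96 + 221 = 317°
square ↑ +90°: 317 + 90 = 407 → 407 − 360 = 47°
analog 42° ↓ −42°: 47 − 42 = 5°
square ↓ −90°: 5 − 90 = -85 → -85 + 360 = 275°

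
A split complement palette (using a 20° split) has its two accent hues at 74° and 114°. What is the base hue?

274°

The accents sit 20° either side of the complement, so the complement is their short-arc midpoint on the wheel.
Short-arc midpoint of 74° and 114°: 94°.
Base is 180° from the complement: 94 − 180 = -86 → -86 + 360 = 274°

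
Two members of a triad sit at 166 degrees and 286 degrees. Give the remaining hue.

A triad spaces three hues 120° apart.
The full set is {46°, 166°, 286°}.

46°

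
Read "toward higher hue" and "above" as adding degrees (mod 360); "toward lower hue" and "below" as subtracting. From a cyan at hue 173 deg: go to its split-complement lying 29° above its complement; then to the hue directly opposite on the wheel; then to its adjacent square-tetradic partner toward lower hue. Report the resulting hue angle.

112°

+209° (split-comp 29° ↑): 173 + 209 = 382 → 382 − 360 = 22°
+180° (complement): 22 + 180 = 202°
−90° (square ↓): 202 − 90 = 112°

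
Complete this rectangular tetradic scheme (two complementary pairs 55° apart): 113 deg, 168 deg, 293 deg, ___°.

A rectangular tetradic uses two complementary pairs 55° apart: offsets 0°, 55°, 180°, 235°.
Among {113°, 168°, 293°}, 113° and 293° are a 180° pair.
The remaining hue 168° needs its own complement: 168 + 180 = 348°

348°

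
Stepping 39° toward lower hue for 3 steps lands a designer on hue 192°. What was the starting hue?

309°

3 steps of 39° (toward lower hue) give a net shift of −117°.
Start = end − shift: 192 + 117 = 309°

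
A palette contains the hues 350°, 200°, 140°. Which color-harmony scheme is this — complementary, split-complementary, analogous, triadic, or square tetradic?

split-complementary

Sort the hues: 140°, 200°, 350°.
Successive gaps around the wheel: 60°, 150°, 150°.
Two 150° gaps and one 60° gap — a base hue opposite a pair of accents 30° either side of its complement — is the split-complementary pattern.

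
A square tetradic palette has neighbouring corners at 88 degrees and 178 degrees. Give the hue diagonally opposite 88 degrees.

A square tetradic scheme places four hues 90° apart; opposite corners are 180° apart.
88 + 180 = 268°

268°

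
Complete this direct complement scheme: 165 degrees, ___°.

The complement sits 180° across the wheel.
The full set through 165° is {165°, 345°}.
Given {165°}, the missing hue is 345°.

345°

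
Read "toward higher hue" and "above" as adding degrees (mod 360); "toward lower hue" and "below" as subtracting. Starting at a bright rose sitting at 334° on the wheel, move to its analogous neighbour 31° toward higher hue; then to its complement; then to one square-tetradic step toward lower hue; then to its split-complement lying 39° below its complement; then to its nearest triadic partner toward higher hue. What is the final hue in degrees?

356°

+31° (analog 31° ↑): 334 + 31 = 365 → 365 − 360 = 5°
+180° (complement): 5 + 180 = 185°
−90° (square ↓): 185 − 90 = 95°
+141° (split-comp 39° ↓): 95 + 141 = 236°
+120° (triadic ↑): 236 + 120 = 356°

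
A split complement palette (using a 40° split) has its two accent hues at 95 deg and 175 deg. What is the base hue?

The accents sit 40° either side of the complement, so the complement is their short-arc midpoint on the wheel.
Short-arc midpoint of 95° and 175°: 135°.
Base is 180° from the complement: 135 − 180 = -45 → -45 + 360 = 315°

315°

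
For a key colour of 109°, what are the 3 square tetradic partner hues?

A square tetradic scheme places four hues every 90°.
109 + 90 = 199°
109 + 180 = 289°
109 + 270 = 379 → 379 − 360 = 19°

199°, 289°, 19°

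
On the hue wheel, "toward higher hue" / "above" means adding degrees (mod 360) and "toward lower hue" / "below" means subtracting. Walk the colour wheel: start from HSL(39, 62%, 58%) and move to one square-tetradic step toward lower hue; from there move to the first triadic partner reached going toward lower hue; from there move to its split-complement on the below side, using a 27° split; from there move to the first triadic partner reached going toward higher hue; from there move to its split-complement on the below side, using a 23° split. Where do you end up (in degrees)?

259°

square ↓ −90°: 39 − 90 = -51 → -51 + 360 = 309°
triadic ↓ −120°: 309 − 120 = 189°
split-comp 27° ↓ +153°: 189 + 153 = 342°
triadic ↑ +120°: 342 + 120 = 462 → 462 − 360 = 102°
split-comp 23° ↓ +157°: 102 + 157 = 259°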